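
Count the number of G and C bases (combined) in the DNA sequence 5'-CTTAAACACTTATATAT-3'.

3

Scanning the sequence gives T=7, C=3, A=7, G=0.
G+C = 0 + 3 = 3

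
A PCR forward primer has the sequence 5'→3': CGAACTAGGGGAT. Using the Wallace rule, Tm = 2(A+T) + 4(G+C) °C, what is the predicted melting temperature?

Base counts: T=2, C=2, A=4, G=5
A+T = 6, G+C = 7
Tm = 2(6) + 4(7) = 12 + 28 = 40°C

40°C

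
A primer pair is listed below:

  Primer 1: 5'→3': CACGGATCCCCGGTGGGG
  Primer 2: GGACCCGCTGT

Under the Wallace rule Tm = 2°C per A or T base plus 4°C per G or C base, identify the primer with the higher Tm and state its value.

Primer 1, 64°C

Primer 1: A+T=4, G+C=14 → Tm = 2(4)+4(14) = 64°C
Primer 2: A+T=3, G+C=8 → Tm = 2(3)+4(8) = 38°C
64°C vs 38°C → primer 1 is higher.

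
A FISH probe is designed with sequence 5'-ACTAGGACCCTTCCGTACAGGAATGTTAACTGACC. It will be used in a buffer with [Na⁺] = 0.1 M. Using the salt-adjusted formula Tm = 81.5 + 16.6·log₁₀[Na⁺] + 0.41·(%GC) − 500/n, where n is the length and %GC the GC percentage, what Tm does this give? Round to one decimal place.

70.5°C

Length n = 35. A=10, G=7, C=10, T=8
G+C = 17, so %GC = 17/35 × 100 = 48.571%
Salt term: 16.6 × (-1) = -16.6
GC term: 0.41 × 48.571 = 19.914; length term: −500/35 = −14.286
Tm = 81.5 + (-16.6) + 19.914 − 14.286 = 70.528 → 70.5°C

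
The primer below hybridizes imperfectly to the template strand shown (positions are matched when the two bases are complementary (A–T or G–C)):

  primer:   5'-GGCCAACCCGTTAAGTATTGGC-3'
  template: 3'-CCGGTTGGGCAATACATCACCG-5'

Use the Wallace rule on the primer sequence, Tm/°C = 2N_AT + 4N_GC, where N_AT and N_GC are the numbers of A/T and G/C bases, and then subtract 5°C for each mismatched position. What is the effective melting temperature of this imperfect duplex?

Primer base counts: A=5, T=5, G=6, C=6 → A+T=10, G+C=12
Perfect-match Tm = 2(10) + 4(12) = 20 + 48 = 68°C
Mismatches (positions where the bases are not complementary): 2 (at positions 14, 18)
Effective Tm = 68 − 2×5 = 68 − 10 = 58°C

58°C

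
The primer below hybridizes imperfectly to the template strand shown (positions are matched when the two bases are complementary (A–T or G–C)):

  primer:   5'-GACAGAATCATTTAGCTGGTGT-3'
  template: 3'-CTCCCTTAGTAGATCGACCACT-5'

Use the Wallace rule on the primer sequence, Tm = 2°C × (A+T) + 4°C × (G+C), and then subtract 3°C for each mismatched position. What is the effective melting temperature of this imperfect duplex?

50°C

Primer base counts: A=6, T=7, G=6, C=3 → A+T=13, G+C=9
Perfect-match Tm = 2(13) + 4(9) = 26 + 36 = 62°C
Mismatches (positions where the bases are not complementary): 4 (at positions 3, 4, 12, 22)
Effective Tm = 62 − 4×3 = 62 − 12 = 50°C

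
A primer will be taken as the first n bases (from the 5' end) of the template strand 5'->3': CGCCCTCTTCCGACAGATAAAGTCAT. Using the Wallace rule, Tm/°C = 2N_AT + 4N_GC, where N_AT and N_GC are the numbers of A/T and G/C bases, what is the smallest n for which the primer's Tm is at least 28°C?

n = 8

First 7 bases: CGCCCTC → Tm = 26°C (< 28°C)
First 8 bases: CGCCCTCT → Tm = 28°C (≥ 28°C)
Each additional base adds 2°C (A/T) or 4°C (G/C), so Tm is non-decreasing in n; n = 8 is the first length to reach 28°C.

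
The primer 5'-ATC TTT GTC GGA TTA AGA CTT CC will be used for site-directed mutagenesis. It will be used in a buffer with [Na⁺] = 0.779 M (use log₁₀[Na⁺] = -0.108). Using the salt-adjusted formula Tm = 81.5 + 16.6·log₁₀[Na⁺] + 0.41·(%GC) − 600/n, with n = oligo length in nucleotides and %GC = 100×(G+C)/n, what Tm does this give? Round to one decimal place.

69.7°C

Length n = 23. Base counts: A=5, C=5, G=4, T=9
G+C = 9, so %GC = 9/23 × 100 = 39.13%
Salt term: 16.6 × (-0.108) = -1.793
GC term: 0.41 × 39.13 = 16.043; length term: −600/23 = −26.087
Tm = 81.5 + (-1.793) + 16.043 − 26.087 = 69.663 → 69.7°C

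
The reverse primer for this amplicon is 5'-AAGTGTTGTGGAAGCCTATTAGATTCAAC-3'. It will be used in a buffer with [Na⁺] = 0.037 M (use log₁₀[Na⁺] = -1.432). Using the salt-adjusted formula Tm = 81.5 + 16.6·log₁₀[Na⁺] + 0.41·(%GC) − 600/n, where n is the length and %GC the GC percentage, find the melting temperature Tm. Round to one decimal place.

52.6°C

Length n = 29. Base counts: A=9, T=9, G=7, C=4
G+C = 11, so %GC = 11/29 × 100 = 37.931%
Salt term: 16.6 × (-1.432) = -23.771
GC term: 0.41 × 37.931 = 15.552; length term: −600/29 = −20.69
Tm = 81.5 + (-23.771) + 15.552 − 20.69 = 52.591 → 52.6°C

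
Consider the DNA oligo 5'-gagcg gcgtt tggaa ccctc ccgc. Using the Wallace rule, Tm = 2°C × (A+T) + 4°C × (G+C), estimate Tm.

82°C

T=4, G=8, A=3, C=9
So N_AT = 7 and N_GC = 17.
Tm = 2(7) + 4(17) = 14 + 68 = 82°C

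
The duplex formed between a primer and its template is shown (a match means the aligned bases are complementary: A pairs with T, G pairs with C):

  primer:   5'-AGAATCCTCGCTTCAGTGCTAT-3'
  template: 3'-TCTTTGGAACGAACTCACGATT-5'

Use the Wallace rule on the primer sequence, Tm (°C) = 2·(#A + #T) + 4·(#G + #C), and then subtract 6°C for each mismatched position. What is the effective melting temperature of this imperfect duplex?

Primer base counts: A=5, T=7, G=4, C=6 → A+T=12, G+C=10
Perfect-match Tm = 2(12) + 4(10) = 24 + 40 = 64°C
Mismatches (positions where the bases are not complementary): 4 (at positions 5, 9, 14, 22)
Effective Tm = 64 − 4×6 = 64 − 24 = 40°C

40°C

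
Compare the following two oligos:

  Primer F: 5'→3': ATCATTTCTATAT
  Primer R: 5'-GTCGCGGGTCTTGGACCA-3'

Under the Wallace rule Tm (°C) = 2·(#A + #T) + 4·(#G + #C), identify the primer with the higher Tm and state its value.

Primer R, 60°C

Primer F: A+T=11, G+C=2 → Tm = 2(11)+4(2) = 30°C
Primer R: A+T=6, G+C=12 → Tm = 2(6)+4(12) = 60°C
30°C vs 60°C → primer R is higher.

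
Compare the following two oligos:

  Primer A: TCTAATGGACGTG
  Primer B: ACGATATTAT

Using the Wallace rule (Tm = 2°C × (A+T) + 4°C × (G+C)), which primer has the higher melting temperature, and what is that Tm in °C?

Primer A: A+T=7, G+C=6 → Tm = 2(7)+4(6) = 38°C
Primer B: A+T=8, G+C=2 → Tm = 2(8)+4(2) = 24°C
38°C vs 24°C → primer A is higher.

Primer A, 38°C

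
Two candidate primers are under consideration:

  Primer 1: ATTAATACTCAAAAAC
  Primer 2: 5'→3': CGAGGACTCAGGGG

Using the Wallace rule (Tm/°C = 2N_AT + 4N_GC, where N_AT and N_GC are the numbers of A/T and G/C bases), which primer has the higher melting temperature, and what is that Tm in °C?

Primer 2, 48°C

Primer 1: A+T=13, G+C=3 → Tm = 2(13)+4(3) = 38°C
Primer 2: A+T=4, G+C=10 → Tm = 2(4)+4(10) = 48°C
38°C vs 48°C → primer 2 is higher.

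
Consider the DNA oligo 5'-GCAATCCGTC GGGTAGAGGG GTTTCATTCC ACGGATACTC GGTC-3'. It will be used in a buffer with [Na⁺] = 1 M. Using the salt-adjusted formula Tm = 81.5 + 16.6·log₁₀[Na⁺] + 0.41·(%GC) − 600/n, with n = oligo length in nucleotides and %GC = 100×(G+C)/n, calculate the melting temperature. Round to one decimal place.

Length n = 44. A=8, G=14, C=11, T=11
G+C = 25, so %GC = 25/44 × 100 = 56.818%
Salt term: 16.6 × (0) = 0
GC term: 0.41 × 56.818 = 23.295; length term: −600/44 = −13.636
Tm = 81.5 + (0) + 23.295 − 13.636 = 91.159 → 91.2°C

91.2°C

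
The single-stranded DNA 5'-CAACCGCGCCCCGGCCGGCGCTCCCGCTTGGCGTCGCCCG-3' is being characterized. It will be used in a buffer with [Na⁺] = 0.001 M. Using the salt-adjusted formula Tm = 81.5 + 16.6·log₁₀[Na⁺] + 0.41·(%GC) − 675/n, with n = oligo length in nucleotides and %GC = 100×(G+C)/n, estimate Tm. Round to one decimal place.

49.7°C

Length n = 40. Counting bases: G=13, T=4, C=21, A=2
G+C = 34, so %GC = 34/40 × 100 = 85%
Salt term: 16.6 × (-3) = -49.8
GC term: 0.41 × 85 = 34.85; length term: −675/40 = −16.875
Tm = 81.5 + (-49.8) + 34.85 − 16.875 = 49.675 → 49.7°C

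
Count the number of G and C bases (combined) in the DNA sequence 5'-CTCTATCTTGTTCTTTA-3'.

Base counts: G=1, T=10, A=2, C=4
G+C = 1 + 4 = 5

5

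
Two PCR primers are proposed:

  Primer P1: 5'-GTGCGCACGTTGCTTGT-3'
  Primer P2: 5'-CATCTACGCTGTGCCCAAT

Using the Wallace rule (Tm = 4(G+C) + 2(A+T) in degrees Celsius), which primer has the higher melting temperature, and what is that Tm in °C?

Primer P2, 58°C

Primer P1: A+T=7, G+C=10 → Tm = 2(7)+4(10) = 54°C
Primer P2: A+T=9, G+C=10 → Tm = 2(9)+4(10) = 58°C
54°C vs 58°C → primer P2 is higher.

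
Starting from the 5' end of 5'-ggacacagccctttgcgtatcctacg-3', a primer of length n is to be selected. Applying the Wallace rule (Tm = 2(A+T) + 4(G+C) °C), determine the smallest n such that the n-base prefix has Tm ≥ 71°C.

n = 23

First 22 bases: GGACACAGCCCTTTGCGTATCC → Tm = 70°C (< 71°C)
First 23 bases: GGACACAGCCCTTTGCGTATCCT → Tm = 72°C (≥ 71°C)
Since every base adds ≥2°C, Tm only increases with n, so the threshold is first crossed at n = 23.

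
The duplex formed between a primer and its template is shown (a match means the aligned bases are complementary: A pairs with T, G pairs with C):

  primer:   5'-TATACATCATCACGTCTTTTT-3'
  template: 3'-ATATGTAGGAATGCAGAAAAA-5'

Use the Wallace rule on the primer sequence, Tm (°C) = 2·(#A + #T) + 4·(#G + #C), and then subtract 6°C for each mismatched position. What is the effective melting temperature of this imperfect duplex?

Primer base counts: A=5, T=10, G=1, C=5 → A+T=15, G+C=6
Perfect-match Tm = 2(15) + 4(6) = 30 + 24 = 54°C
Mismatches (positions where the bases are not complementary): 2 (at positions 9, 11)
Effective Tm = 54 − 2×6 = 54 − 12 = 42°C

42°C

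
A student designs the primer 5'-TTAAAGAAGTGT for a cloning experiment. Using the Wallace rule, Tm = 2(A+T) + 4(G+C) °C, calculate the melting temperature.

30°C

C=0, G=3, A=5, T=4
A+T = 9, G+C = 3
Tm = 2×9 + 4×3 = 30°C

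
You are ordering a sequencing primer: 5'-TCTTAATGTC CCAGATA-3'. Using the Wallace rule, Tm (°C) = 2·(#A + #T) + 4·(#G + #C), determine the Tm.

Counting bases: A=5, C=4, G=2, T=6
So N_AT = 11 and N_GC = 6.
Tm = 2×11 + 4×6 = 46°C

46°C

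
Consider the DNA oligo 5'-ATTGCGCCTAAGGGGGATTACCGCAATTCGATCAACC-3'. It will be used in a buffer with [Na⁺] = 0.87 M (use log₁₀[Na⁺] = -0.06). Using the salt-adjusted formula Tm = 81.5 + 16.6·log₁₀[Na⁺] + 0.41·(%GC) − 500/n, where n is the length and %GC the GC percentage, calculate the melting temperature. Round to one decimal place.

Length n = 37. Counting bases: A=10, C=10, T=8, G=9
G+C = 19, so %GC = 19/37 × 100 = 51.351%
Salt term: 16.6 × (-0.06) = -0.996
GC term: 0.41 × 51.351 = 21.054; length term: −500/37 = −13.514
Tm = 81.5 + (-0.996) + 21.054 − 13.514 = 88.044 → 88.0°C

88.0°C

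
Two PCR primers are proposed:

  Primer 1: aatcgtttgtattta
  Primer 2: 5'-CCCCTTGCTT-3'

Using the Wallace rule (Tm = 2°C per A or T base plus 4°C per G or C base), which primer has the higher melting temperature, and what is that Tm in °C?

Primer 1, 36°C

Primer 1: A+T=12, G+C=3 → Tm = 2(12)+4(3) = 36°C
Primer 2: A+T=4, G+C=6 → Tm = 2(4)+4(6) = 32°C
36°C vs 32°C → primer 1 is higher.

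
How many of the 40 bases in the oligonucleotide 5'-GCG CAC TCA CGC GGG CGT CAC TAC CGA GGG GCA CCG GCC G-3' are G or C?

31

Base counts: G=15, A=6, C=16, T=3
G+C = 15 + 16 = 31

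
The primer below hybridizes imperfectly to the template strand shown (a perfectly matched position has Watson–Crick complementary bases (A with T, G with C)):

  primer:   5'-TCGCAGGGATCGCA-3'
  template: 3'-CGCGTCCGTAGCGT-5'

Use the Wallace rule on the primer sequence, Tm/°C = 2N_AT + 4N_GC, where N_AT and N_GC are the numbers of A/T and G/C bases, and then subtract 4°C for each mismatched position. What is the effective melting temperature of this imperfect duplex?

38°C

Primer base counts: A=3, T=2, G=5, C=4 → A+T=5, G+C=9
Perfect-match Tm = 2(5) + 4(9) = 10 + 36 = 46°C
Mismatches (positions where the bases are not complementary): 2 (at positions 1, 8)
Effective Tm = 46 − 2×4 = 46 − 8 = 38°C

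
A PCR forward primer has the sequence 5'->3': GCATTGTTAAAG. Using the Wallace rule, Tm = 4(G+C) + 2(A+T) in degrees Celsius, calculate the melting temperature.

32°C

Counting bases: C=1, T=4, A=4, G=3
So N_AT = 8 and N_GC = 4.
Tm = 2(8) + 4(4) = 16 + 16 = 32°C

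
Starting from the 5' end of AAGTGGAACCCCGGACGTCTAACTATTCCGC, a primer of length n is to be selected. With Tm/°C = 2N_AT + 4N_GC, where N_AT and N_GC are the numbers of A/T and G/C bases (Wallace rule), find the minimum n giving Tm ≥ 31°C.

n = 11

First 10 bases: AAGTGGAACC → Tm = 30°C (< 31°C)
First 11 bases: AAGTGGAACCC → Tm = 34°C (≥ 31°C)
Each additional base adds 2°C (A/T) or 4°C (G/C), so Tm is non-decreasing in n; n = 11 is the first length to reach 31°C.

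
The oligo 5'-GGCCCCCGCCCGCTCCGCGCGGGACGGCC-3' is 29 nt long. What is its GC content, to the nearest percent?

Base counts: C=16, T=1, A=1, G=11
G+C = 11 + 16 = 27 out of 29 bases
%GC = 27/29 × 100 = 93.1% ≈ 93%

93%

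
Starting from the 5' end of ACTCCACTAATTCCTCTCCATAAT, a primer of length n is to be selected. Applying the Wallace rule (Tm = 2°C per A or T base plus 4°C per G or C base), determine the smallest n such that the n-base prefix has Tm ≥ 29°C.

n = 11

First 10 bases: ACTCCACTAA → Tm = 28°C (< 29°C)
First 11 bases: ACTCCACTAAT → Tm = 30°C (≥ 29°C)
Each additional base adds 2°C (A/T) or 4°C (G/C), so Tm is non-decreasing in n; n = 11 is the first length to reach 29°C.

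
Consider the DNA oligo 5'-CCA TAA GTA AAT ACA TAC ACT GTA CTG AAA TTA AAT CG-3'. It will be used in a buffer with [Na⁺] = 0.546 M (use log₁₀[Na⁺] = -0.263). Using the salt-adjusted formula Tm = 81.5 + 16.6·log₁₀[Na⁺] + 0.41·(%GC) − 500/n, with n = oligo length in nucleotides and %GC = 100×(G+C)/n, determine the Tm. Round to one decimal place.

Length n = 38. Counting bases: A=17, G=4, T=10, C=7
G+C = 11, so %GC = 11/38 × 100 = 28.947%
Salt term: 16.6 × (-0.263) = -4.366
GC term: 0.41 × 28.947 = 11.868; length term: −500/38 = −13.158
Tm = 81.5 + (-4.366) + 11.868 − 13.158 = 75.844 → 75.8°C

75.8°C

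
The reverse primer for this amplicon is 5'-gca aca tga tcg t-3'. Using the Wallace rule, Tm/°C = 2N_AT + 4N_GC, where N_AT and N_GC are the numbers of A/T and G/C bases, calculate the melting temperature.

T=3, C=3, A=4, G=3
AT pairs contribute 7, GC pairs contribute 6.
Tm = 2×7 + 4×6 = 38°C

38°C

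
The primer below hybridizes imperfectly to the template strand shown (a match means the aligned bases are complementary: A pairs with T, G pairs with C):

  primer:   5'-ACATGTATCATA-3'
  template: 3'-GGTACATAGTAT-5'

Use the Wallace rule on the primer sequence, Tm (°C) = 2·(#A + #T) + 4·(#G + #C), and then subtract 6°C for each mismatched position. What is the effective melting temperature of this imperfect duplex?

24°C

Primer base counts: A=5, T=4, G=1, C=2 → A+T=9, G+C=3
Perfect-match Tm = 2(9) + 4(3) = 18 + 12 = 30°C
Mismatches (positions where the bases are not complementary): 1 (at position 1)
Effective Tm = 30 − 1×6 = 30 − 6 = 24°C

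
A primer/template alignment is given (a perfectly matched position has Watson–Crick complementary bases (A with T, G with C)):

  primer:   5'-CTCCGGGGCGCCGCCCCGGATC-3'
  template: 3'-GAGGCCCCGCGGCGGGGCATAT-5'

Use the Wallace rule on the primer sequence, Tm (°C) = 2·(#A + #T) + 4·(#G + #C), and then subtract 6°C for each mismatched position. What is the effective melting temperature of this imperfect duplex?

70°C

Primer base counts: A=1, T=2, G=8, C=11 → A+T=3, G+C=19
Perfect-match Tm = 2(3) + 4(19) = 6 + 76 = 82°C
Mismatches (positions where the bases are not complementary): 2 (at positions 19, 22)
Effective Tm = 82 − 2×6 = 82 − 12 = 70°C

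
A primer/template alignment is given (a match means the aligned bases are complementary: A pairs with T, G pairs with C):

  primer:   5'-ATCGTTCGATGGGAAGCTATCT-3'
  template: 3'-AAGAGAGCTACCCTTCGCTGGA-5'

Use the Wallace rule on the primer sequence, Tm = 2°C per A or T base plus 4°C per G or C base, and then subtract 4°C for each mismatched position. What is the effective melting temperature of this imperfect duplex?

44°C

Primer base counts: A=5, T=7, G=6, C=4 → A+T=12, G+C=10
Perfect-match Tm = 2(12) + 4(10) = 24 + 40 = 64°C
Mismatches (positions where the bases are not complementary): 5 (at positions 1, 4, 5, 18, 20)
Effective Tm = 64 − 5×4 = 64 − 20 = 44°C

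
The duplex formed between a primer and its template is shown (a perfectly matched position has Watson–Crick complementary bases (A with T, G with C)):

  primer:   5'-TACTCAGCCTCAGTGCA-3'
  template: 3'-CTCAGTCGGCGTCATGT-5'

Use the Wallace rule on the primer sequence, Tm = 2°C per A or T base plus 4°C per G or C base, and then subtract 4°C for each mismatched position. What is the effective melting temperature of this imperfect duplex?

36°C

Primer base counts: A=4, T=4, G=3, C=6 → A+T=8, G+C=9
Perfect-match Tm = 2(8) + 4(9) = 16 + 36 = 52°C
Mismatches (positions where the bases are not complementary): 4 (at positions 1, 3, 10, 15)
Effective Tm = 52 − 4×4 = 52 − 16 = 36°C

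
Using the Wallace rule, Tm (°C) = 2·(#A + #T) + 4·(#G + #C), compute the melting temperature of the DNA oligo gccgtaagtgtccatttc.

54°C

Counting bases: T=6, C=5, A=3, G=4
AT pairs contribute 9, GC pairs contribute 9.
Tm = 2(9) + 4(9) = 18 + 36 = 54°C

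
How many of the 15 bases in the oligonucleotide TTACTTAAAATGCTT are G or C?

T=7, A=5, C=2, G=1
G+C = 1 + 2 = 3

3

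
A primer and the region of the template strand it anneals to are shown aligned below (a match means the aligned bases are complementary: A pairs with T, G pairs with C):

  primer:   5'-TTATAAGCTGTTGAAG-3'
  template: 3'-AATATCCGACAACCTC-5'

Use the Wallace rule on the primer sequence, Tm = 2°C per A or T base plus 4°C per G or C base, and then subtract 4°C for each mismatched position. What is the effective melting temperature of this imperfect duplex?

34°C

Primer base counts: A=5, T=6, G=4, C=1 → A+T=11, G+C=5
Perfect-match Tm = 2(11) + 4(5) = 22 + 20 = 42°C
Mismatches (positions where the bases are not complementary): 2 (at positions 6, 14)
Effective Tm = 42 − 2×4 = 42 − 8 = 34°C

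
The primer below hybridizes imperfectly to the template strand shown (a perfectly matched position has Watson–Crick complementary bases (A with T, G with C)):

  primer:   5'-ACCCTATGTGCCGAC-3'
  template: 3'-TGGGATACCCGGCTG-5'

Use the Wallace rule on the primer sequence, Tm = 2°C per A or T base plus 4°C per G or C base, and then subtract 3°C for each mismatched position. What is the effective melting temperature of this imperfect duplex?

45°C

Primer base counts: A=3, T=3, G=3, C=6 → A+T=6, G+C=9
Perfect-match Tm = 2(6) + 4(9) = 12 + 36 = 48°C
Mismatches (positions where the bases are not complementary): 1 (at position 9)
Effective Tm = 48 − 1×3 = 48 − 3 = 45°C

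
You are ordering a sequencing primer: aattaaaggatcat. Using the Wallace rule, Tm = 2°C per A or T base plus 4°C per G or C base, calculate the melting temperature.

34°C

Base counts: C=1, T=4, A=7, G=2
A+T = 11, G+C = 3
Tm = 2×11 + 4×3 = 34°C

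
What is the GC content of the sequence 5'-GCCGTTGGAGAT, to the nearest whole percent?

58%

Counting bases: C=2, A=2, T=3, G=5
G+C = 5 + 2 = 7 out of 12 bases
%GC = 7/12 × 100 = 58.33% ≈ 58%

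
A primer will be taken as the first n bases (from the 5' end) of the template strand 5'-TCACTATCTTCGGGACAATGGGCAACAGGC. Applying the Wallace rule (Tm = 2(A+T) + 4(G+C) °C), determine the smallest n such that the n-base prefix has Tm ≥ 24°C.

n = 9

First 8 bases: TCACTATC → Tm = 22°C (< 24°C)
First 9 bases: TCACTATCT → Tm = 24°C (≥ 24°C)
Each additional base adds 2°C (A/T) or 4°C (G/C), so Tm is non-decreasing in n; n = 9 is the first length to reach 24°C.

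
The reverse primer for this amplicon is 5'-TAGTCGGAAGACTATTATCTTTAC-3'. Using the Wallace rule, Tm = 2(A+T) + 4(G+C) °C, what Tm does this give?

Base counts: C=4, A=7, G=4, T=9
AT pairs contribute 16, GC pairs contribute 8.
Tm = 2×16 + 4×8 = 64°C

64°C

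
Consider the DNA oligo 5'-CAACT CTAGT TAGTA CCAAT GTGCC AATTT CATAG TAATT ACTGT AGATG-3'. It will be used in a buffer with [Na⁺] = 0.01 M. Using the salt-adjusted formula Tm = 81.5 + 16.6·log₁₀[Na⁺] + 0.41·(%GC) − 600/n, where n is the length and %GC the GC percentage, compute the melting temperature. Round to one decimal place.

50.2°C

Length n = 50. C=9, T=17, G=8, A=16
G+C = 17, so %GC = 17/50 × 100 = 34%
Salt term: 16.6 × (-2) = -33.2
GC term: 0.41 × 34 = 13.94; length term: −600/50 = −12
Tm = 81.5 + (-33.2) + 13.94 − 12 = 50.24 → 50.2°C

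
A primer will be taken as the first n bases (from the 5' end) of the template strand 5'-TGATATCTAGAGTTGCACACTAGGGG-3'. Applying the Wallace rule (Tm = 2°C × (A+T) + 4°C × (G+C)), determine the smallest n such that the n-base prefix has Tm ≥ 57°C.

n = 21

First 20 bases: TGATATCTAGAGTTGCACAC → Tm = 56°C (< 57°C)
First 21 bases: TGATATCTAGAGTTGCACACT → Tm = 58°C (≥ 57°C)
Each additional base adds 2°C (A/T) or 4°C (G/C), so Tm is non-decreasing in n; n = 21 is the first length to reach 57°C.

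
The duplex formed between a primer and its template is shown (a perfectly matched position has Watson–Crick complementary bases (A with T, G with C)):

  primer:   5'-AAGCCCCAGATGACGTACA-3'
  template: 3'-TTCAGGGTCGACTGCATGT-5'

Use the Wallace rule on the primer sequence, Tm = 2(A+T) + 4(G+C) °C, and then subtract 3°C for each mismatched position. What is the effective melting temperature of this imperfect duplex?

Primer base counts: A=7, T=2, G=4, C=6 → A+T=9, G+C=10
Perfect-match Tm = 2(9) + 4(10) = 18 + 40 = 58°C
Mismatches (positions where the bases are not complementary): 2 (at positions 4, 10)
Effective Tm = 58 − 2×3 = 58 − 6 = 52°C

52°C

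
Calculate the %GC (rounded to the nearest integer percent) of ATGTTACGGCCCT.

54%

Scanning the sequence gives T=4, G=3, C=4, A=2.
G+C = 3 + 4 = 7 out of 13 bases
%GC = 7/13 × 100 = 53.85% ≈ 54%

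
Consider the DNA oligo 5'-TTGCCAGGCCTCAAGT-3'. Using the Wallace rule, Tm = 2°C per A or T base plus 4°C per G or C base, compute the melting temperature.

T=4, A=3, G=4, C=5
So N_AT = 7 and N_GC = 9.
Tm = 2×7 + 4×9 = 50°C

50°C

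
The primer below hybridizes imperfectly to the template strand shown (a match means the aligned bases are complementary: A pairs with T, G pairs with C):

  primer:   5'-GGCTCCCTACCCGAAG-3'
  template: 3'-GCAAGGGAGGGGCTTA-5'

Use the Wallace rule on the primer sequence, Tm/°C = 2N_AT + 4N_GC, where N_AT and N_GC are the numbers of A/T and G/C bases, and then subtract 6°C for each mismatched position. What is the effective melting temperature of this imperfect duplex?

30°C

Primer base counts: A=3, T=2, G=4, C=7 → A+T=5, G+C=11
Perfect-match Tm = 2(5) + 4(11) = 10 + 44 = 54°C
Mismatches (positions where the bases are not complementary): 4 (at positions 1, 3, 9, 16)
Effective Tm = 54 − 4×6 = 54 − 24 = 30°C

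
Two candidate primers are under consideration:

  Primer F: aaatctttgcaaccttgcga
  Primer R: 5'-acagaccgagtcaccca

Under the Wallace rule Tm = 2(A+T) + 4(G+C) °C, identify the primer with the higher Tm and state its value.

Primer F: A+T=12, G+C=8 → Tm = 2(12)+4(8) = 56°C
Primer R: A+T=7, G+C=10 → Tm = 2(7)+4(10) = 54°C
56°C vs 54°C → primer F is higher.

Primer F, 56°C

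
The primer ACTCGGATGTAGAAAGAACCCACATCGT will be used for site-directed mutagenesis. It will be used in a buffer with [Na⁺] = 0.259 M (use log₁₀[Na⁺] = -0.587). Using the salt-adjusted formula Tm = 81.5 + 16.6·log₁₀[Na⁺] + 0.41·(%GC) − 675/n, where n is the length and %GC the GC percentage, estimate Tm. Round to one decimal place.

Length n = 28. Scanning the sequence gives A=10, C=7, G=6, T=5.
G+C = 13, so %GC = 13/28 × 100 = 46.429%
Salt term: 16.6 × (-0.587) = -9.744
GC term: 0.41 × 46.429 = 19.036; length term: −675/28 = −24.107
Tm = 81.5 + (-9.744) + 19.036 − 24.107 = 66.685 → 66.7°C

66.7°C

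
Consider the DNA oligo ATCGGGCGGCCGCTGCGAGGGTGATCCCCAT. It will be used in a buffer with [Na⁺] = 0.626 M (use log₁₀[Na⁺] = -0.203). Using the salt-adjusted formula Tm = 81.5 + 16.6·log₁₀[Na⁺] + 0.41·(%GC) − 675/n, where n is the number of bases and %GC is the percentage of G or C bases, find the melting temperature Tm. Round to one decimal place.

Length n = 31. Scanning the sequence gives A=4, G=12, C=10, T=5.
G+C = 22, so %GC = 22/31 × 100 = 70.968%
Salt term: 16.6 × (-0.203) = -3.37
GC term: 0.41 × 70.968 = 29.097; length term: −675/31 = −21.774
Tm = 81.5 + (-3.37) + 29.097 − 21.774 = 85.453 → 85.5°C

85.5°C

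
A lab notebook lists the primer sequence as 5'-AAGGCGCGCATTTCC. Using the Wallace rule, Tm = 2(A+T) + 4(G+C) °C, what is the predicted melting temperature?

Scanning the sequence gives A=3, C=5, T=3, G=4.
A+T = 6, G+C = 9
Tm = 2(6) + 4(9) = 12 + 36 = 48°C

48°C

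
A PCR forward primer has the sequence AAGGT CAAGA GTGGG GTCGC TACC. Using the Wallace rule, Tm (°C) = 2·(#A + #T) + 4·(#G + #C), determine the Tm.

76°C

Base counts: G=9, A=6, T=4, C=5
AT pairs contribute 10, GC pairs contribute 14.
Tm = 2×10 + 4×14 = 76°C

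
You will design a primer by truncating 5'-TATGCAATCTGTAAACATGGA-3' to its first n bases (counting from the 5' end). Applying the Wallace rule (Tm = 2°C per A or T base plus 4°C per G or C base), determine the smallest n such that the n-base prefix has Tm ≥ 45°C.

n = 18

First 17 bases: TATGCAATCTGTAAACA → Tm = 44°C (< 45°C)
First 18 bases: TATGCAATCTGTAAACAT → Tm = 46°C (≥ 45°C)
Since every base adds ≥2°C, Tm only increases with n, so the threshold is first crossed at n = 18.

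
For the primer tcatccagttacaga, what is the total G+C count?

6

Counting bases: T=4, A=5, G=2, C=4
G+C = 2 + 4 = 6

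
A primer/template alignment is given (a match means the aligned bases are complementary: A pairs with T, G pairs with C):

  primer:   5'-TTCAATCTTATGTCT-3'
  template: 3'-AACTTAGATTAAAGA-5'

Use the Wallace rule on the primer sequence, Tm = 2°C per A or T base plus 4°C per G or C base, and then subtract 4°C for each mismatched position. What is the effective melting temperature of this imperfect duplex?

26°C

Primer base counts: A=3, T=8, G=1, C=3 → A+T=11, G+C=4
Perfect-match Tm = 2(11) + 4(4) = 22 + 16 = 38°C
Mismatches (positions where the bases are not complementary): 3 (at positions 3, 9, 12)
Effective Tm = 38 − 3×4 = 38 − 12 = 26°C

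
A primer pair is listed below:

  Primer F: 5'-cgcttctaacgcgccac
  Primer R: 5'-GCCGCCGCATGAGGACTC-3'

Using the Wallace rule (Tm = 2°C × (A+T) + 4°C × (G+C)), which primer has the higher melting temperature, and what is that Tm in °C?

Primer F: A+T=6, G+C=11 → Tm = 2(6)+4(11) = 56°C
Primer R: A+T=5, G+C=13 → Tm = 2(5)+4(13) = 62°C
56°C vs 62°C → primer R is higher.

Primer R, 62°C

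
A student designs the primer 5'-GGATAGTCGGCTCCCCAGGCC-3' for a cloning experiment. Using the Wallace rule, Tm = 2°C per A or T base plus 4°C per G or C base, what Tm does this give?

72°C

Scanning the sequence gives C=8, T=3, A=3, G=7.
AT pairs contribute 6, GC pairs contribute 15.
Tm = 2(6) + 4(15) = 12 + 60 = 72°C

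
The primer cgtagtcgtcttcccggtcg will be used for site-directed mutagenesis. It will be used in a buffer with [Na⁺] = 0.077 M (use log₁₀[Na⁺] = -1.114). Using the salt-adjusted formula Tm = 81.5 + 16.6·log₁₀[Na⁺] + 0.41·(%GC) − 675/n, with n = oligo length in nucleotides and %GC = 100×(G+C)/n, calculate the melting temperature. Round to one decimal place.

Length n = 20. Base counts: C=7, A=1, G=6, T=6
G+C = 13, so %GC = 13/20 × 100 = 65%
Salt term: 16.6 × (-1.114) = -18.492
GC term: 0.41 × 65 = 26.65; length term: −675/20 = −33.75
Tm = 81.5 + (-18.492) + 26.65 − 33.75 = 55.908 → 55.9°C

55.9°C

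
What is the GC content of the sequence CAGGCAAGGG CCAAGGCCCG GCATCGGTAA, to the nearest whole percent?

67%

Scanning the sequence gives T=2, G=11, A=8, C=9.
G+C = 11 + 9 = 20 out of 30 bases
%GC = 20/30 × 100 = 66.67% ≈ 67%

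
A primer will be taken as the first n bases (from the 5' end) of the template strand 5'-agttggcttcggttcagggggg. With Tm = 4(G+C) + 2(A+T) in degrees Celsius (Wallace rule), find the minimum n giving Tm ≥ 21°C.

First 6 bases: AGTTGG → Tm = 18°C (< 21°C)
First 7 bases: AGTTGGC → Tm = 22°C (≥ 21°C)
Since every base adds ≥2°C, Tm only increases with n, so the threshold is first crossed at n = 7.

n = 7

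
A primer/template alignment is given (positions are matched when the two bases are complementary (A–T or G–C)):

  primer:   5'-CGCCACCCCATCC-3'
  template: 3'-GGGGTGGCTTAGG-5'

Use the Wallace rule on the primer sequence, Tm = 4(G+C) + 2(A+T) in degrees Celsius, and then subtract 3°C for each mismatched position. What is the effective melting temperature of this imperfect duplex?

Primer base counts: A=2, T=1, G=1, C=9 → A+T=3, G+C=10
Perfect-match Tm = 2(3) + 4(10) = 6 + 40 = 46°C
Mismatches (positions where the bases are not complementary): 3 (at positions 2, 8, 9)
Effective Tm = 46 − 3×3 = 46 − 9 = 37°C

37°C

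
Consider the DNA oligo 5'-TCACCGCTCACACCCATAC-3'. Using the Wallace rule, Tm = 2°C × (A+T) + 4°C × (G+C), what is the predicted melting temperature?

60°C

C=10, T=3, A=5, G=1
A+T = 8, G+C = 11
Tm = 2(8) + 4(11) = 16 + 44 = 60°C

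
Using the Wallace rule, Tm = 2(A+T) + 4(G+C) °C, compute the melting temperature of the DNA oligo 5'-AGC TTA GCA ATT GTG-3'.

Counting bases: C=2, A=4, T=5, G=4
So N_AT = 9 and N_GC = 6.
Tm = 4·6 + 2·9 = 24 + 18 = 42°C

42°C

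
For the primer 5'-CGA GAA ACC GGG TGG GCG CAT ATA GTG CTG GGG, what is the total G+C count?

Base counts: G=15, T=5, C=6, A=7
Total G or C: 15 + 6 = 21

21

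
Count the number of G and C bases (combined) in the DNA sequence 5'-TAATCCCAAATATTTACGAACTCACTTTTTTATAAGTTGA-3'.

Counting bases: A=14, T=16, C=7, G=3
Total G or C: 3 + 7 = 10

10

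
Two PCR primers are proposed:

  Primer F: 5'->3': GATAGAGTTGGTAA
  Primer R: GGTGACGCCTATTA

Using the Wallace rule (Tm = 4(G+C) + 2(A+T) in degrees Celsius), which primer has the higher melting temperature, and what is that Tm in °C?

Primer F: A+T=9, G+C=5 → Tm = 2(9)+4(5) = 38°C
Primer R: A+T=7, G+C=7 → Tm = 2(7)+4(7) = 42°C
38°C vs 42°C → primer R is higher.

Primer R, 42°C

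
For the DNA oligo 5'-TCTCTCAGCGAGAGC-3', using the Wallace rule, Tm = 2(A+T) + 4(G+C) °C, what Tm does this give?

48°C

Scanning the sequence gives C=5, A=3, T=3, G=4.
AT pairs contribute 6, GC pairs contribute 9.
Tm = 2(6) + 4(9) = 12 + 36 = 48°C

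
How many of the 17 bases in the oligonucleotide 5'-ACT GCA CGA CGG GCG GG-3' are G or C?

13

Base counts: T=1, C=5, G=8, A=3
Total G or C: 8 + 5 = 13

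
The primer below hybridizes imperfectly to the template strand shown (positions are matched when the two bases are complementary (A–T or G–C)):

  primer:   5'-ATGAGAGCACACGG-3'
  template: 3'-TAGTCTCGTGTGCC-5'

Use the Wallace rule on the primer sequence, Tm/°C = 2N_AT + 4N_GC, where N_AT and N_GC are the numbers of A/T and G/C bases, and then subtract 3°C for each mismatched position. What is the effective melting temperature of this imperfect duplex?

Primer base counts: A=5, T=1, G=5, C=3 → A+T=6, G+C=8
Perfect-match Tm = 2(6) + 4(8) = 12 + 32 = 44°C
Mismatches (positions where the bases are not complementary): 1 (at position 3)
Effective Tm = 44 − 1×3 = 44 − 3 = 41°C

41°C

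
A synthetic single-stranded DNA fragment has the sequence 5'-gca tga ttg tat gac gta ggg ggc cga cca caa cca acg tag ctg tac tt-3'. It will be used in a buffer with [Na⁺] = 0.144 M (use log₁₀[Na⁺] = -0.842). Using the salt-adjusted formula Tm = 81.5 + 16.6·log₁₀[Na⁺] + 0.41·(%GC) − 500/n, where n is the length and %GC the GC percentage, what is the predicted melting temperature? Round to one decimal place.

Length n = 50. G=14, A=13, C=12, T=11
G+C = 26, so %GC = 26/50 × 100 = 52%
Salt term: 16.6 × (-0.842) = -13.977
GC term: 0.41 × 52 = 21.32; length term: −500/50 = −10
Tm = 81.5 + (-13.977) + 21.32 − 10 = 78.843 → 78.8°C

78.8°C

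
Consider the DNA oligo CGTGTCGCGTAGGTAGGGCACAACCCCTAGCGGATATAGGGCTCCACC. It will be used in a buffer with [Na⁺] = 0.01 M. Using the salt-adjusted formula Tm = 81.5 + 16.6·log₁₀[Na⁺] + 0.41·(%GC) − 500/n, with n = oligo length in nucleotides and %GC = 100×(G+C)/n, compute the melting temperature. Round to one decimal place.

63.5°C

Length n = 48. Counting bases: C=15, A=10, T=8, G=15
G+C = 30, so %GC = 30/48 × 100 = 62.5%
Salt term: 16.6 × (-2) = -33.2
GC term: 0.41 × 62.5 = 25.625; length term: −500/48 = −10.417
Tm = 81.5 + (-33.2) + 25.625 − 10.417 = 63.508 → 63.5°C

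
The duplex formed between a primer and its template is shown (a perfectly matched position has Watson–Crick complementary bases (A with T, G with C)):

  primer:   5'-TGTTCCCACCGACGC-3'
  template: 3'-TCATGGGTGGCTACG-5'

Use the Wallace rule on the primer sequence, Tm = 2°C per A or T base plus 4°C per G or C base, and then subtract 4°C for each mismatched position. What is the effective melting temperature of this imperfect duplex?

38°C

Primer base counts: A=2, T=3, G=3, C=7 → A+T=5, G+C=10
Perfect-match Tm = 2(5) + 4(10) = 10 + 40 = 50°C
Mismatches (positions where the bases are not complementary): 3 (at positions 1, 4, 13)
Effective Tm = 50 − 3×4 = 50 − 12 = 38°C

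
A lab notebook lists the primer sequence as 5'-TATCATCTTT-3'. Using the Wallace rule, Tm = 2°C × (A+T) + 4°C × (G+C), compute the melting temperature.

24°C

G=0, C=2, A=2, T=6
So N_AT = 8 and N_GC = 2.
Tm = 2(8) + 4(2) = 16 + 8 = 24°C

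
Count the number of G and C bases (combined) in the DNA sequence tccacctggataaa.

6

Scanning the sequence gives A=5, T=3, G=2, C=4.
Total G or C: 2 + 4 = 6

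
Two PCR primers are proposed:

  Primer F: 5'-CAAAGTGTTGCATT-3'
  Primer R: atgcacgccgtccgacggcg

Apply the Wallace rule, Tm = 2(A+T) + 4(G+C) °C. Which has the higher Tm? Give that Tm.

Primer R, 70°C

Primer F: A+T=9, G+C=5 → Tm = 2(9)+4(5) = 38°C
Primer R: A+T=5, G+C=15 → Tm = 2(5)+4(15) = 70°C
38°C vs 70°C → primer R is higher.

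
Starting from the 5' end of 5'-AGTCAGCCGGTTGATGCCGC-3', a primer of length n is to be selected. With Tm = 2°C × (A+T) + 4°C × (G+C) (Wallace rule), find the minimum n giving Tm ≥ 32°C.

First 9 bases: AGTCAGCCG → Tm = 30°C (< 32°C)
First 10 bases: AGTCAGCCGG → Tm = 34°C (≥ 32°C)
Each additional base adds 2°C (A/T) or 4°C (G/C), so Tm is non-decreasing in n; n = 10 is the first length to reach 32°C.

n = 10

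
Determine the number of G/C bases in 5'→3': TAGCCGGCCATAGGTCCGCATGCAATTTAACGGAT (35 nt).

18

Base counts: T=8, C=9, G=9, A=9
Total G or C: 9 + 9 = 18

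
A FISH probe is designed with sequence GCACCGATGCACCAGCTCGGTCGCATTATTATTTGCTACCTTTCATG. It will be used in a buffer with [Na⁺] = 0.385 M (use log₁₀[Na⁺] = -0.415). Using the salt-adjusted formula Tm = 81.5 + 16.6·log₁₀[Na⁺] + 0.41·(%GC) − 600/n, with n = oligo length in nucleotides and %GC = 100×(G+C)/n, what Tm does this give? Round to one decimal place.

81.9°C

Length n = 47. T=15, C=14, A=9, G=9
G+C = 23, so %GC = 23/47 × 100 = 48.936%
Salt term: 16.6 × (-0.415) = -6.889
GC term: 0.41 × 48.936 = 20.064; length term: −600/47 = −12.766
Tm = 81.5 + (-6.889) + 20.064 − 12.766 = 81.909 → 81.9°C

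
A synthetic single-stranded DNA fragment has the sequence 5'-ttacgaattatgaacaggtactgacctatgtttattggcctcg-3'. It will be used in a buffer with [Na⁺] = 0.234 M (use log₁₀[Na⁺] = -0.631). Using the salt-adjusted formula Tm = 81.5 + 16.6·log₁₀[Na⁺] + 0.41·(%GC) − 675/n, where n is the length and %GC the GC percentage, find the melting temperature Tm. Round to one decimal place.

Length n = 43. Counting bases: A=11, C=8, G=9, T=15
G+C = 17, so %GC = 17/43 × 100 = 39.535%
Salt term: 16.6 × (-0.631) = -10.475
GC term: 0.41 × 39.535 = 16.209; length term: −675/43 = −15.698
Tm = 81.5 + (-10.475) + 16.209 − 15.698 = 71.536 → 71.5°C

71.5°C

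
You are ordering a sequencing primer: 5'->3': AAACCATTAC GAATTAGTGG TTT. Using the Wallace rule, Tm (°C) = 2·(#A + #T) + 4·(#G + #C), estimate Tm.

Counting bases: C=3, A=8, G=4, T=8
So N_AT = 16 and N_GC = 7.
Tm = 4·7 + 2·16 = 28 + 32 = 60°C

60°C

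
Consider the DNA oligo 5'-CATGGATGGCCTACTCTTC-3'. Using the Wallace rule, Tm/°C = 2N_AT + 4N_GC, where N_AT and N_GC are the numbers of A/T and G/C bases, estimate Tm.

C=6, A=3, T=6, G=4
AT pairs contribute 9, GC pairs contribute 10.
Tm = 2×9 + 4×10 = 58°C

58°C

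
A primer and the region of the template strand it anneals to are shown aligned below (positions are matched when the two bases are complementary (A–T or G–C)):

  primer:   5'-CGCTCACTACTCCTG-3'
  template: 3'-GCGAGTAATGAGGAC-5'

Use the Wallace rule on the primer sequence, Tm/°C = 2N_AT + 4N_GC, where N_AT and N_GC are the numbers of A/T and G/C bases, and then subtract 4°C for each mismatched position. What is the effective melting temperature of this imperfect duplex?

44°C

Primer base counts: A=2, T=4, G=2, C=7 → A+T=6, G+C=9
Perfect-match Tm = 2(6) + 4(9) = 12 + 36 = 48°C
Mismatches (positions where the bases are not complementary): 1 (at position 7)
Effective Tm = 48 − 1×4 = 48 − 4 = 44°C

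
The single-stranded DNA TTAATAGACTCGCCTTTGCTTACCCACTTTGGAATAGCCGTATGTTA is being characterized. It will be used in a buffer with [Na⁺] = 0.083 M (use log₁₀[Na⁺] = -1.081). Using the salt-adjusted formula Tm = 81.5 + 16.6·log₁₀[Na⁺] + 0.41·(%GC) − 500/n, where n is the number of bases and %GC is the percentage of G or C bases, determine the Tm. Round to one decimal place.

69.5°C

Length n = 47. Scanning the sequence gives G=8, A=11, C=11, T=17.
G+C = 19, so %GC = 19/47 × 100 = 40.426%
Salt term: 16.6 × (-1.081) = -17.945
GC term: 0.41 × 40.426 = 16.575; length term: −500/47 = −10.638
Tm = 81.5 + (-17.945) + 16.575 − 10.638 = 69.492 → 69.5°C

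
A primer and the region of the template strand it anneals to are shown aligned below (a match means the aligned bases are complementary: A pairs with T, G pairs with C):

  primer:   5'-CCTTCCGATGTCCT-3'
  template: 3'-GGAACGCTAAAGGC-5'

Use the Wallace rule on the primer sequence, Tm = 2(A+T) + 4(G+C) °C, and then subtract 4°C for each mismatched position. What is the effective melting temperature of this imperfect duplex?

Primer base counts: A=1, T=5, G=2, C=6 → A+T=6, G+C=8
Perfect-match Tm = 2(6) + 4(8) = 12 + 32 = 44°C
Mismatches (positions where the bases are not complementary): 3 (at positions 5, 10, 14)
Effective Tm = 44 − 3×4 = 44 − 12 = 32°C

32°C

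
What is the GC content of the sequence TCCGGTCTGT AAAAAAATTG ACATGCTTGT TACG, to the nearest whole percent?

Scanning the sequence gives G=7, T=11, A=10, C=6.
G+C = 7 + 6 = 13 out of 34 bases
%GC = 13/34 × 100 = 38.24% ≈ 38%

38%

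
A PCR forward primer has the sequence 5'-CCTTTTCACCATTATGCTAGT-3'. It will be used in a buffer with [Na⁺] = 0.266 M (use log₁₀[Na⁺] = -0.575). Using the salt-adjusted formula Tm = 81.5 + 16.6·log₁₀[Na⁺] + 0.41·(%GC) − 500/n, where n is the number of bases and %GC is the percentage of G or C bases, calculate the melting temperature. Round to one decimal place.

Length n = 21. Base counts: T=9, A=4, G=2, C=6
G+C = 8, so %GC = 8/21 × 100 = 38.095%
Salt term: 16.6 × (-0.575) = -9.545
GC term: 0.41 × 38.095 = 15.619; length term: −500/21 = −23.81
Tm = 81.5 + (-9.545) + 15.619 − 23.81 = 63.764 → 63.8°C

63.8°C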